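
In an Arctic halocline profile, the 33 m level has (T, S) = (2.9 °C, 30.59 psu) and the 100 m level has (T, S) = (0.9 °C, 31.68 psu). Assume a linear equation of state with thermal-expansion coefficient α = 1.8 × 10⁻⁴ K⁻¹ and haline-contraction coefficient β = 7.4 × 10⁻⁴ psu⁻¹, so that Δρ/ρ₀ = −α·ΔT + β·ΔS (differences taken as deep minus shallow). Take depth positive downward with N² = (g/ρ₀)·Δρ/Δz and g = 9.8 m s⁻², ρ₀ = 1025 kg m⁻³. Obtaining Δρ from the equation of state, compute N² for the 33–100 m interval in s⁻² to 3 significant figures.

ΔT = -2.0 K, ΔS = +1.09 psu (deep − shallow).
Δρ/ρ₀ = −αΔT + βΔS = 3.60 × 10⁻⁴ + 8.066 × 10⁻⁴ = 1.1666 × 10⁻³, so Δρ ≈ 1.196 kg m⁻³.
N² = (g/ρ₀)·Δρ/Δz = g·(Δρ/ρ₀)/Δz = 9.8 × 1.1666 × 10⁻³ / 67 = 1.7064 × 10⁻⁴ s⁻² ≈ 1.71 × 10⁻⁴ s⁻².

1.71 × 10⁻⁴ s⁻²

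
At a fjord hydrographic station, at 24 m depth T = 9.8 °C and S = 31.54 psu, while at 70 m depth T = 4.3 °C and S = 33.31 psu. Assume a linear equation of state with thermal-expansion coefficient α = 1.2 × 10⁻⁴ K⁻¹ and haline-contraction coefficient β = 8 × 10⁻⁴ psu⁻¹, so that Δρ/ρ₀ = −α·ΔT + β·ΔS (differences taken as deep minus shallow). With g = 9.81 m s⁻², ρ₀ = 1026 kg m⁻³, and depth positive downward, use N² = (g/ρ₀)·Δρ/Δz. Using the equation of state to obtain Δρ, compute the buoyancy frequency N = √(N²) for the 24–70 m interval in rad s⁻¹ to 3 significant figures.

ΔT = -5.5 K, ΔS = +1.77 psu (deep − shallow).
Δρ/ρ₀ = −αΔT + βΔS = 6.60 × 10⁻⁴ + 1.416 × 10⁻³ = 2.076 × 10⁻³, so Δρ ≈ 2.130 kg m⁻³.
N² = (g/ρ₀)·Δρ/Δz = g·(Δρ/ρ₀)/Δz = 9.81 × 2.076 × 10⁻³ / 46 = 4.4273 × 10⁻⁴ s⁻².
N = √(4.4273 × 10⁻⁴) = 0.021041 rad s⁻¹ ≈ 0.0210 rad s⁻¹.

0.0210 rad s⁻¹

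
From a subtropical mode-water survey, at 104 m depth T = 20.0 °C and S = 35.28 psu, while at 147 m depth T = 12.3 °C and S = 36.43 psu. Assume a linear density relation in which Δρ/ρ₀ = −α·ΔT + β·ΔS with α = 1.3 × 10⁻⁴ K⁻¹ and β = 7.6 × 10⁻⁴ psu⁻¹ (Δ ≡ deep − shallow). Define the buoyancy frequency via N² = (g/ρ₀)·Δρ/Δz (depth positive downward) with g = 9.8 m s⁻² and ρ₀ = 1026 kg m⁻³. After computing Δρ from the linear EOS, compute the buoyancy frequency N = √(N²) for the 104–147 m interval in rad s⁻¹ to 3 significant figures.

0.0207 rad s⁻¹

ΔT = -7.7 K, ΔS = +1.15 psu (deep − shallow).
Δρ/ρ₀ = −αΔT + βΔS = 1.001 × 10⁻³ + 8.74 × 10⁻⁴ = 1.875 × 10⁻³, so Δρ ≈ 1.924 kg m⁻³.
N² = (g/ρ₀)·Δρ/Δz = g·(Δρ/ρ₀)/Δz = 9.8 × 1.875 × 10⁻³ / 43 = 4.2733 × 10⁻⁴ s⁻².
N = √(4.2733 × 10⁻⁴) = 0.020672 rad s⁻¹ ≈ 0.0207 rad s⁻¹.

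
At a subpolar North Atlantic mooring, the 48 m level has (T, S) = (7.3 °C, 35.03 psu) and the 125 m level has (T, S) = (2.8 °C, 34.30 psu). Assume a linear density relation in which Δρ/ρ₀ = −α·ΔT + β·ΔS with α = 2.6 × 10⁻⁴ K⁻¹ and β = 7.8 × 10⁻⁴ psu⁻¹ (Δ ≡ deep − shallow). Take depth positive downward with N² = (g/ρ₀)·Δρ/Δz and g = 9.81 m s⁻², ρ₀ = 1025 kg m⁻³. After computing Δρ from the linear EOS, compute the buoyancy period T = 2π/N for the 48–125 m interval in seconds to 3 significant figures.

718 s

ΔT = -4.5 K, ΔS = -0.73 psu (deep − shallow).
Δρ/ρ₀ = −αΔT + βΔS = 1.17 × 10⁻³ − 5.694 × 10⁻⁴ = 6.006 × 10⁻⁴, so Δρ ≈ 0.6156 kg m⁻³.
N² = (g/ρ₀)·Δρ/Δz = g·(Δρ/ρ₀)/Δz = 9.81 × 6.006 × 10⁻⁴ / 77 = 7.6518 × 10⁻⁵ s⁻².
N = √(7.6518 × 10⁻⁵) = 8.7475 × 10⁻³ rad s⁻¹ → T = 2π/N = 718.28 s ≈ 718 s.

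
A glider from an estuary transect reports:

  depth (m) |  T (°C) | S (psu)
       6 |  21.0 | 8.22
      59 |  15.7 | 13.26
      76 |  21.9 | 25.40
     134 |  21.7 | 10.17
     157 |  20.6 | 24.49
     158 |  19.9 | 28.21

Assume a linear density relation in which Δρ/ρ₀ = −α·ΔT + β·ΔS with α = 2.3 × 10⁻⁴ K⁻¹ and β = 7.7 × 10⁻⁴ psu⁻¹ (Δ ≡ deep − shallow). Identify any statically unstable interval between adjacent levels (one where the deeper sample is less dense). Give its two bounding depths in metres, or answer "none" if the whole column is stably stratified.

Evaluate Δρ/ρ₀ = −αΔT + βΔS across each adjacent pair:
  6–59 m: −αΔT+βΔS = −(2.3 × 10⁻⁴)(-5.3)+(7.7 × 10⁻⁴)(+5.04) = 5.1 × 10⁻³ → stable
  59–76 m: −αΔT+βΔS = −(2.3 × 10⁻⁴)(+6.2)+(7.7 × 10⁻⁴)(+12.14) = 7.9 × 10⁻³ → stable
  76–134 m: −αΔT+βΔS = −(2.3 × 10⁻⁴)(-0.2)+(7.7 × 10⁻⁴)(-15.23) = -0.012 → UNSTABLE
  134–157 m: −αΔT+βΔS = −(2.3 × 10⁻⁴)(-1.1)+(7.7 × 10⁻⁴)(+14.32) = 0.011 → stable
  157–158 m: −αΔT+βΔS = −(2.3 × 10⁻⁴)(-0.7)+(7.7 × 10⁻⁴)(+3.72) = 3.0 × 10⁻³ → stable
The 76–134 m interval has Δρ < 0: lighter water underlies denser water.

76–134 m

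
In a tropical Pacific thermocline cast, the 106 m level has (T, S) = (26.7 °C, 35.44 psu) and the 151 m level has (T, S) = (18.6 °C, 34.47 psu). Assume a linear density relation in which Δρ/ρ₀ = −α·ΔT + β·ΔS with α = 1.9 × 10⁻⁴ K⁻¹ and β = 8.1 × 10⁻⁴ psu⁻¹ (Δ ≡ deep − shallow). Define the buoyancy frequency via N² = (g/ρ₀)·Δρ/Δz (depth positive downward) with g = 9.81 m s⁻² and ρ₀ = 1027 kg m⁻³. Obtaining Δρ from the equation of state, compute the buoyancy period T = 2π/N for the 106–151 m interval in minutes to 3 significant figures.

ΔT = -8.1 K, ΔS = -0.97 psu (deep − shallow).
Δρ/ρ₀ = −αΔT + βΔS = 1.539 × 10⁻³ − 7.857 × 10⁻⁴ = 7.533 × 10⁻⁴, so Δρ ≈ 0.7736 kg m⁻³.
N² = (g/ρ₀)·Δρ/Δz = g·(Δρ/ρ₀)/Δz = 9.81 × 7.533 × 10⁻⁴ / 45 = 1.6422 × 10⁻⁴ s⁻².
N = √(1.6422 × 10⁻⁴) = 0.012815 rad s⁻¹ → T = 2π/N = 490.30 s = 8.1717 min ≈ 8.17 min.

8.17 min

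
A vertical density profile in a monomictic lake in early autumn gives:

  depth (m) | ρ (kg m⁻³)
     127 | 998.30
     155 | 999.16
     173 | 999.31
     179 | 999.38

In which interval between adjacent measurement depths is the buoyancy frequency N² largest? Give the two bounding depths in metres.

Compute the density gradient over each adjacent pair:
  127–155 m: Δρ/Δz = 0.86/28 = 0.031 kg m⁻⁴
  155–173 m: Δρ/Δz = 0.15/18 = 8.3 × 10⁻³ kg m⁻⁴
  173–179 m: Δρ/Δz = 0.07/6 = 0.012 kg m⁻⁴
The largest gradient is in the 127–155 m interval — the pycnocline.

127–155 m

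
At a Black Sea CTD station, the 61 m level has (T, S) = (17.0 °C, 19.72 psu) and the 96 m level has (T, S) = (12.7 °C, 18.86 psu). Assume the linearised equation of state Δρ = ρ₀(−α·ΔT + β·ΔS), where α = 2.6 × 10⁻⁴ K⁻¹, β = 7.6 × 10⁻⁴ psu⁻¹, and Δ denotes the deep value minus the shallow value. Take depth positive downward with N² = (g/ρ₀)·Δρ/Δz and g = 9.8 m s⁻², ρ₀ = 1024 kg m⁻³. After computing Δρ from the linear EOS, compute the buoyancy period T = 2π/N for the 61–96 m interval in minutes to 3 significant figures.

9.18 min

ΔT = -4.3 K, ΔS = -0.86 psu (deep − shallow).
Δρ/ρ₀ = −αΔT + βΔS = 1.118 × 10⁻³ − 6.536 × 10⁻⁴ = 4.644 × 10⁻⁴, so Δρ ≈ 0.4755 kg m⁻³.
N² = (g/ρ₀)·Δρ/Δz = g·(Δρ/ρ₀)/Δz = 9.8 × 4.644 × 10⁻⁴ / 35 = 1.3003 × 10⁻⁴ s⁻².
N = √(1.3003 × 10⁻⁴) = 0.011403 rad s⁻¹ → T = 2π/N = 551.01 s = 9.1835 min ≈ 9.18 min.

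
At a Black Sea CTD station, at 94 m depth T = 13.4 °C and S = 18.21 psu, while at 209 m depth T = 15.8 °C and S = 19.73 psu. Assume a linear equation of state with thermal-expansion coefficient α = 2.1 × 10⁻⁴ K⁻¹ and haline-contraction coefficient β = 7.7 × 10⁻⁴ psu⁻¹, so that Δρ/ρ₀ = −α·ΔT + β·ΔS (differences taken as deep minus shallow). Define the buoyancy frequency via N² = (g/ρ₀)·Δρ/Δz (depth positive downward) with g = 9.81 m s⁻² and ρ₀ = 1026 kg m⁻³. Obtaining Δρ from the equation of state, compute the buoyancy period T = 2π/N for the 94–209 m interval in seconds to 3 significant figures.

ΔT = +2.4 K, ΔS = +1.52 psu (deep − shallow).
Δρ/ρ₀ = −αΔT + βΔS = -5.04 × 10⁻⁴ + 1.1704 × 10⁻³ = 6.664 × 10⁻⁴, so Δρ ≈ 0.6837 kg m⁻³.
N² = (g/ρ₀)·Δρ/Δz = g·(Δρ/ρ₀)/Δz = 9.81 × 6.664 × 10⁻⁴ / 115 = 5.6847 × 10⁻⁵ s⁻².
N = √(5.6847 × 10⁻⁵) = 7.5397 × 10⁻³ rad s⁻¹ → T = 2π/N = 833.35 s ≈ 833 s.

833 s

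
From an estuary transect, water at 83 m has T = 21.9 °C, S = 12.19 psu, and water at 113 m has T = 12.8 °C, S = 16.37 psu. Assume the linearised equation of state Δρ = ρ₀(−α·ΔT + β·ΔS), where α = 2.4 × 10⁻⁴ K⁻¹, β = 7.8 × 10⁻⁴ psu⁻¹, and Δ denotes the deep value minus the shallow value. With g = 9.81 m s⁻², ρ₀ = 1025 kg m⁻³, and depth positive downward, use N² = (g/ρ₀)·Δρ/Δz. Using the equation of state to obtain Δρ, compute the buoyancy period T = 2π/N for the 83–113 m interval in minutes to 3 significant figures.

2.48 min

ΔT = -9.1 K, ΔS = +4.18 psu (deep − shallow).
Δρ/ρ₀ = −αΔT + βΔS = 2.184 × 10⁻³ + 3.2604 × 10⁻³ = 5.4444 × 10⁻³, so Δρ ≈ 5.581 kg m⁻³.
N² = (g/ρ₀)·Δρ/Δz = g·(Δρ/ρ₀)/Δz = 9.81 × 5.4444 × 10⁻³ / 30 = 1.7803 × 10⁻³ s⁻².
N = √(1.7803 × 10⁻³) = 0.042194 rad s⁻¹ → T = 2π/N = 148.91 s = 2.4818 min ≈ 2.48 min.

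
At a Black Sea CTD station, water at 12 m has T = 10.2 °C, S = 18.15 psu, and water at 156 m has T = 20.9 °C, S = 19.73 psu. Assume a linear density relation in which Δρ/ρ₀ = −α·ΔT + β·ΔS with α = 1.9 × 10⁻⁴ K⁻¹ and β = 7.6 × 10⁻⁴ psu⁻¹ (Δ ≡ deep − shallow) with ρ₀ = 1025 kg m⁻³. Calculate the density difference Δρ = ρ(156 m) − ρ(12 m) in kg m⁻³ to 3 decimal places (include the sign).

ΔT = +10.7 K, ΔS = +1.58 psu (deep − shallow).
Δρ/ρ₀ = −(1.9 × 10⁻⁴)(+10.7) + (7.6 × 10⁻⁴)(+1.58) = -8.322 × 10⁻⁴.
Δρ = 1025 × (-8.322 × 10⁻⁴) = -0.853 kg m⁻³.
Negative Δρ: lighter below, statically unstable.

-0.853 kg m⁻³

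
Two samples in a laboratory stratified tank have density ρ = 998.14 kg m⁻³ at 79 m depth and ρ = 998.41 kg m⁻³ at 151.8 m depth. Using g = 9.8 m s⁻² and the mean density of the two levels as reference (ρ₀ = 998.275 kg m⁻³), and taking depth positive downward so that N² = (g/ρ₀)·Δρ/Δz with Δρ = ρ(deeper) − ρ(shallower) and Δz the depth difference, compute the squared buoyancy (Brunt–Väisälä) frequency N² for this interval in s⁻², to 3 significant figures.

Δρ = 998.41 − 998.14 = 0.27 kg m⁻³ over Δz = 151.8 − 79 = 72.8 m.
N² = (9.8/998.275) × (0.27/72.8) = 3.6409 × 10⁻⁵ s⁻² ≈ 3.64 × 10⁻⁵ s⁻².

3.64 × 10⁻⁵ s⁻²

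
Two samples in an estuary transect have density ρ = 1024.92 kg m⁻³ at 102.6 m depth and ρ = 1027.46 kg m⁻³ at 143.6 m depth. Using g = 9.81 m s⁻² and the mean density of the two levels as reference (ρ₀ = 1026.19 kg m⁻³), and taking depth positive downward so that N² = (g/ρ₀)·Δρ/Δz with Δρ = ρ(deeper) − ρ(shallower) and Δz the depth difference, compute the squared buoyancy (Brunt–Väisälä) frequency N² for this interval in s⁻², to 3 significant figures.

5.92 × 10⁻⁴ s⁻²

Δρ = 1027.46 − 1024.92 = 2.54 kg m⁻³ over Δz = 143.6 − 102.6 = 41 m.
N² = (9.81/1026.19) × (2.54/41) = 5.9223 × 10⁻⁴ s⁻² ≈ 5.92 × 10⁻⁴ s⁻².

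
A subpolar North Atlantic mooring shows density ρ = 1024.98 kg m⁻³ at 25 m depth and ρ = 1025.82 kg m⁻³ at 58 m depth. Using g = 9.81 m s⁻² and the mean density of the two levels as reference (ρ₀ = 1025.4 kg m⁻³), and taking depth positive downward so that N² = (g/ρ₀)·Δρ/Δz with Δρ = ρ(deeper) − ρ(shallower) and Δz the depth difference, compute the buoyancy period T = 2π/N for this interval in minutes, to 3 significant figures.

6.71 min

Δρ = 1025.82 − 1024.98 = 0.84 kg m⁻³ over Δz = 58 − 25 = 33 m.
N² = (9.81/1025.4) × (0.84/33) = 2.4352 × 10⁻⁴ s⁻².
N = √(2.4352 × 10⁻⁴) = 0.015605 rad s⁻¹, so T = 2π/N = 402.64 s = 6.7107 min ≈ 6.71 min.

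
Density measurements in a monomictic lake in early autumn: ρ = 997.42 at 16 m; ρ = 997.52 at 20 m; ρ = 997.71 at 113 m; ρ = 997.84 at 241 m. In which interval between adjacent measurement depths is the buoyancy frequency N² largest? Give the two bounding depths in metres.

16–20 m

Compute the density gradient over each adjacent pair:
  16–20 m: Δρ/Δz = 0.10/4 = 0.025 kg m⁻⁴
  20–113 m: Δρ/Δz = 0.19/93 = 2.0 × 10⁻³ kg m⁻⁴
  113–241 m: Δρ/Δz = 0.13/128 = 1.0 × 10⁻³ kg m⁻⁴
The largest gradient is in the 16–20 m interval — the pycnocline.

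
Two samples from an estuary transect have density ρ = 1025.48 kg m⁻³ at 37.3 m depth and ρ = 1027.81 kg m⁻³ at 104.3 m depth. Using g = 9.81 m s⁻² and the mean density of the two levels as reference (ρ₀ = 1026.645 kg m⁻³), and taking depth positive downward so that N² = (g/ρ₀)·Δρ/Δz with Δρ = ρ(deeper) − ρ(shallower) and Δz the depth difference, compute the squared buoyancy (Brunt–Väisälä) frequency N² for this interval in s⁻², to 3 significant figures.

Δρ = 1027.81 − 1025.48 = 2.33 kg m⁻³ over Δz = 104.3 − 37.3 = 67 m.
N² = (9.81/1026.645) × (2.33/67) = 3.3230 × 10⁻⁴ s⁻² ≈ 3.32 × 10⁻⁴ s⁻².
Since Δρ > 0 the layer is stably stratified.

3.32 × 10⁻⁴ s⁻²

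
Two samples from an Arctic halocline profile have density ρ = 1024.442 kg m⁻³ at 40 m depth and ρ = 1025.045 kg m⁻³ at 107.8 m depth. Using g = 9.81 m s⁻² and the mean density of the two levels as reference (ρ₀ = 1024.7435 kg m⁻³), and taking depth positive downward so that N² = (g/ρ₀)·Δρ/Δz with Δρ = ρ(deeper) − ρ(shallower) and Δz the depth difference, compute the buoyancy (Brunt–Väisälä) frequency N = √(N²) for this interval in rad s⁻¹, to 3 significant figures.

Δρ = 1025.045 − 1024.442 = 0.603 kg m⁻³ over Δz = 107.8 − 40 = 67.8 m.
N² = (9.81/1024.7435) × (0.603/67.8) = 8.5142 × 10⁻⁵ s⁻².
N = √(8.5142 × 10⁻⁵) = 9.2272 × 10⁻³ rad s⁻¹ ≈ 9.23 × 10⁻³ rad s⁻¹.
A positive N² confirms static stability across the interval.

9.23 × 10⁻³ rad s⁻¹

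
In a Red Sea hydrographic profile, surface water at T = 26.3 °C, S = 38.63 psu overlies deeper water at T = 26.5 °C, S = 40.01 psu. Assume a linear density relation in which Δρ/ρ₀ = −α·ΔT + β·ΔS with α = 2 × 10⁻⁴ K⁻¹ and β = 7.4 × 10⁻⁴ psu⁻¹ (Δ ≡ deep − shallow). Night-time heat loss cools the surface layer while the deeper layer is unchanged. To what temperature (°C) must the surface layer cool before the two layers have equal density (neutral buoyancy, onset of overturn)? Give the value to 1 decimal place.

Neutral buoyancy requires Δρ = 0, i.e. −α(T_deep − T_surf′) + β(S_deep − S_surf) = 0.
T_surf′ = T_deep − (β/α)·ΔS = 26.5 − (7.4 × 10⁻⁴/2 × 10⁻⁴)·(+1.38) = 21.394 °C.
Cooling required: 26.3 − (21.394) = 4.906 °C.

21.4 °C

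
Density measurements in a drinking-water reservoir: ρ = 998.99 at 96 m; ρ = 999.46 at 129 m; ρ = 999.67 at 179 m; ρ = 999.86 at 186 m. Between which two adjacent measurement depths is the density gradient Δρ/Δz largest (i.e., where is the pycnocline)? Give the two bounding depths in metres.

Compute the density gradient over each adjacent pair:
  96–129 m: Δρ/Δz = 0.47/33 = 0.014 kg m⁻⁴
  129–179 m: Δρ/Δz = 0.21/50 = 4.2 × 10⁻³ kg m⁻⁴
  179–186 m: Δρ/Δz = 0.19/7 = 0.027 kg m⁻⁴
The largest gradient is in the 179–186 m interval — the pycnocline.

179–186 m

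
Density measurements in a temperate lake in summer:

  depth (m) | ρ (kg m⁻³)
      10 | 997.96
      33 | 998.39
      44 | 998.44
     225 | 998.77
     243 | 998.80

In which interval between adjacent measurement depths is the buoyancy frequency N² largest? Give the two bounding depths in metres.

10–33 m

Compute the density gradient over each adjacent pair:
  10–33 m: Δρ/Δz = 0.43/23 = 0.019 kg m⁻⁴
  33–44 m: Δρ/Δz = 0.05/11 = 4.5 × 10⁻³ kg m⁻⁴
  44–225 m: Δρ/Δz = 0.33/181 = 1.8 × 10⁻³ kg m⁻⁴
  225–243 m: Δρ/Δz = 0.03/18 = 1.7 × 10⁻³ kg m⁻⁴
The largest gradient is in the 10–33 m interval — the pycnocline.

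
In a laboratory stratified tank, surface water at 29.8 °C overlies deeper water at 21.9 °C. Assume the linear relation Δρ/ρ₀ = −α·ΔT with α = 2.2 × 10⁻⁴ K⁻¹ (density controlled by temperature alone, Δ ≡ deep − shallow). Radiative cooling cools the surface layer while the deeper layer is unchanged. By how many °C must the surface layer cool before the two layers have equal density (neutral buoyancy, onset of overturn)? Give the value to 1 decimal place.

With temperature the only control, equal density requires T_surf′ = T_deep.
T_surf′ = 21.9 °C.
Cooling required: 29.8 − 21.9 = 7.9 °C.

7.9 °C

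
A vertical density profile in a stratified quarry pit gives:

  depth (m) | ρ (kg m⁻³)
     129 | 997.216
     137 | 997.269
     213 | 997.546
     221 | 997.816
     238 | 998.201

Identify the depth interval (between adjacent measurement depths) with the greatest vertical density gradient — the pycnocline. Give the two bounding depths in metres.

213–221 m

Compute the density gradient over each adjacent pair:
  129–137 m: Δρ/Δz = 0.053/8 = 6.6 × 10⁻³ kg m⁻⁴
  137–213 m: Δρ/Δz = 0.277/76 = 3.6 × 10⁻³ kg m⁻⁴
  213–221 m: Δρ/Δz = 0.270/8 = 0.034 kg m⁻⁴
  221–238 m: Δρ/Δz = 0.385/17 = 0.023 kg m⁻⁴
The largest gradient is in the 213–221 m interval — the pycnocline.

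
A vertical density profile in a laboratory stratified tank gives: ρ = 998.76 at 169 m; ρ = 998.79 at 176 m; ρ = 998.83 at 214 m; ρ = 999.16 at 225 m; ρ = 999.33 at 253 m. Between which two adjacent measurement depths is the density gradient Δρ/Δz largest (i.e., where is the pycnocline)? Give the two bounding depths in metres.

Compute the density gradient over each adjacent pair:
  169–176 m: Δρ/Δz = 0.03/7 = 4.3 × 10⁻³ kg m⁻⁴
  176–214 m: Δρ/Δz = 0.04/38 = 1.1 × 10⁻³ kg m⁻⁴
  214–225 m: Δρ/Δz = 0.33/11 = 0.030 kg m⁻⁴
  225–253 m: Δρ/Δz = 0.17/28 = 6.1 × 10⁻³ kg m⁻⁴
The largest gradient is in the 214–225 m interval — the pycnocline.

214–225 m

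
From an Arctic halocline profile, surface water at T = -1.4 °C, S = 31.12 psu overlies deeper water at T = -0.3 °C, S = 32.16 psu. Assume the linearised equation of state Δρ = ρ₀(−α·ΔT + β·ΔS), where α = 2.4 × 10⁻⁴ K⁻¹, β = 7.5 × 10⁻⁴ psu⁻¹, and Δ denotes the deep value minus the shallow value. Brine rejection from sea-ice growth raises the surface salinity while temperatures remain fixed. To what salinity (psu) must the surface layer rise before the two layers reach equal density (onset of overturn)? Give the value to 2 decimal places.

Neutral buoyancy requires −α(T_deep − T_surf) + β(S_deep − S_surf′) = 0.
S_surf′ = S_deep − (α/β)·ΔT = 32.16 − (2.4 × 10⁻⁴/7.5 × 10⁻⁴)·(+1.1) = 31.8080 psu.
Increase required: 31.8080 − 31.12 = 0.6880 psu.

31.81 psu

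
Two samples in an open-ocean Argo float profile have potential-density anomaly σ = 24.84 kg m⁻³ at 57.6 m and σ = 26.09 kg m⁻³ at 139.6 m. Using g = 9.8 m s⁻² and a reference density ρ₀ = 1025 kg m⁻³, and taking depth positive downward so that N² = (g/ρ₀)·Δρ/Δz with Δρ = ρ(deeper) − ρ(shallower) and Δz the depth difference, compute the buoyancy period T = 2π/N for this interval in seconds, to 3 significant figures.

520 s

Δρ = 1026.09 − 1024.84 = 1.25 kg m⁻³ over Δz = 139.6 − 57.6 = 82 m.
N² = (9.8/1025) × (1.25/82) = 1.4575 × 10⁻⁴ s⁻².
N = √(1.4575 × 10⁻⁴) = 0.012073 rad s⁻¹, so T = 2π/N = 520.43 s ≈ 520 s.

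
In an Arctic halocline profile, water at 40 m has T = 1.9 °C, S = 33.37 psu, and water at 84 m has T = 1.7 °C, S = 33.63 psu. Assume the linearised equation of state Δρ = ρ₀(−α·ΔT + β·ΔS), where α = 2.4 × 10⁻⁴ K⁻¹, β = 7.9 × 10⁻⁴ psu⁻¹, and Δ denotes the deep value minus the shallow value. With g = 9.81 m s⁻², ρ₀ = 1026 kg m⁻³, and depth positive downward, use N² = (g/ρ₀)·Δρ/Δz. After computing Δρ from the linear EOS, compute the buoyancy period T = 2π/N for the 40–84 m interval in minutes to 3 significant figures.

ΔT = -0.2 K, ΔS = +0.26 psu (deep − shallow).
Δρ/ρ₀ = −αΔT + βΔS = 4.80 × 10⁻⁵ + 2.054 × 10⁻⁴ = 2.534 × 10⁻⁴, so Δρ ≈ 0.2600 kg m⁻³.
N² = (g/ρ₀)·Δρ/Δz = g·(Δρ/ρ₀)/Δz = 9.81 × 2.534 × 10⁻⁴ / 44 = 5.6497 × 10⁻⁵ s⁻².
N = √(5.6497 × 10⁻⁵) = 7.5164 × 10⁻³ rad s⁻¹ → T = 2π/N = 835.93 s = 13.932 min ≈ 13.9 min.

13.9 min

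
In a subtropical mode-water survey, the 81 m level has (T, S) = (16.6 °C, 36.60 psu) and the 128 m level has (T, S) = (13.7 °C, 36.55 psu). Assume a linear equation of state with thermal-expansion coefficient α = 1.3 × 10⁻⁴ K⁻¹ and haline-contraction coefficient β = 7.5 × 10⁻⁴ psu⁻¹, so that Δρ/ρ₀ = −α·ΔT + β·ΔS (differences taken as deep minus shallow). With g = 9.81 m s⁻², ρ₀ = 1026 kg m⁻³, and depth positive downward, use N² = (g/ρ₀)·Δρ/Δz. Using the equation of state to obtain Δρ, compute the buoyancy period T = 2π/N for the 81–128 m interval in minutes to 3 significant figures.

12.4 min

ΔT = -2.9 K, ΔS = -0.05 psu (deep − shallow).
Δρ/ρ₀ = −αΔT + βΔS = 3.77 × 10⁻⁴ − 3.75 × 10⁻⁵ = 3.395 × 10⁻⁴, so Δρ ≈ 0.3483 kg m⁻³.
N² = (g/ρ₀)·Δρ/Δz = g·(Δρ/ρ₀)/Δz = 9.81 × 3.395 × 10⁻⁴ / 47 = 7.0862 × 10⁻⁵ s⁻².
N = √(7.0862 × 10⁻⁵) = 8.4180 × 10⁻³ rad s⁻¹ → T = 2π/N = 746.40 s = 12.440 min ≈ 12.4 min.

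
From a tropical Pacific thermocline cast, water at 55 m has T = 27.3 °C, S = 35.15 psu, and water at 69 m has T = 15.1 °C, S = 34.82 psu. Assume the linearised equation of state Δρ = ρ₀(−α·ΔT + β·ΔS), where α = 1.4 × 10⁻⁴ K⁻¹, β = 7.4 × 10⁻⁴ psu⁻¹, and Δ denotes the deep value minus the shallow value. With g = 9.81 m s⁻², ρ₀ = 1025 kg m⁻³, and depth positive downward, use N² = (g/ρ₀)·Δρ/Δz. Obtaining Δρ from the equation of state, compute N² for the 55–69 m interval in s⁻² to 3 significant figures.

1.03 × 10⁻³ s⁻²

ΔT = -12.2 K, ΔS = -0.33 psu (deep − shallow).
Δρ/ρ₀ = −αΔT + βΔS = 1.708 × 10⁻³ − 2.442 × 10⁻⁴ = 1.4638 × 10⁻³, so Δρ ≈ 1.500 kg m⁻³.
N² = (g/ρ₀)·Δρ/Δz = g·(Δρ/ρ₀)/Δz = 9.81 × 1.4638 × 10⁻³ / 14 = 1.0257 × 10⁻³ s⁻² ≈ 1.03 × 10⁻³ s⁻².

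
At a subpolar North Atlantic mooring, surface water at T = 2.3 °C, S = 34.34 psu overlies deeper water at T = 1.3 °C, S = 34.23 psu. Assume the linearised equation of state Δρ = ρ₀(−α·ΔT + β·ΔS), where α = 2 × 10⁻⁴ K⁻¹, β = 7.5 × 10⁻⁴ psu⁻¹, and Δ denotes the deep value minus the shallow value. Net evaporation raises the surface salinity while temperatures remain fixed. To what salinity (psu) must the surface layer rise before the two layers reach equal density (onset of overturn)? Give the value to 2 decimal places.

Neutral buoyancy requires −α(T_deep − T_surf) + β(S_deep − S_surf′) = 0.
S_surf′ = S_deep − (α/β)·ΔT = 34.23 − (2 × 10⁻⁴/7.5 × 10⁻⁴)·(-1.0) = 34.4967 psu.
Increase required: 34.4967 − 34.34 = 0.1567 psu.

34.50 psu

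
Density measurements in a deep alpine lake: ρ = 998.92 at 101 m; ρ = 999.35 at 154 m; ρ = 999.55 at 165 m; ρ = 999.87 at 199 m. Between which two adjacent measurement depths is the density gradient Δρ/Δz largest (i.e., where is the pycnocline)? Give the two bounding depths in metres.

Compute the density gradient over each adjacent pair:
  101–154 m: Δρ/Δz = 0.43/53 = 8.1 × 10⁻³ kg m⁻⁴
  154–165 m: Δρ/Δz = 0.20/11 = 0.018 kg m⁻⁴
  165–199 m: Δρ/Δz = 0.32/34 = 9.4 × 10⁻³ kg m⁻⁴
The largest gradient is in the 154–165 m interval — the pycnocline.

154–165 m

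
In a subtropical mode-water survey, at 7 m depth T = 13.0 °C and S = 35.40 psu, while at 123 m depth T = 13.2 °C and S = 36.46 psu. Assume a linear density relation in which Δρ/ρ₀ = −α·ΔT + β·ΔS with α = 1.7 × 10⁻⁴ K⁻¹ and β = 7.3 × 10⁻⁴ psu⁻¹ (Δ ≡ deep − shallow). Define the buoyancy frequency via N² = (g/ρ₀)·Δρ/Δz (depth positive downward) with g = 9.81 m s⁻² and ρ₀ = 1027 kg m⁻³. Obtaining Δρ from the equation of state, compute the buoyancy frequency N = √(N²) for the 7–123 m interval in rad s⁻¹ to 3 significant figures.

7.91 × 10⁻³ rad s⁻¹

ΔT = +0.2 K, ΔS = +1.06 psu (deep − shallow).
Δρ/ρ₀ = −αΔT + βΔS = -3.40 × 10⁻⁵ + 7.738 × 10⁻⁴ = 7.398 × 10⁻⁴, so Δρ ≈ 0.7598 kg m⁻³.
N² = (g/ρ₀)·Δρ/Δz = g·(Δρ/ρ₀)/Δz = 9.81 × 7.398 × 10⁻⁴ / 116 = 6.2564 × 10⁻⁵ s⁻².
N = √(6.2564 × 10⁻⁵) = 7.9097 × 10⁻³ rad s⁻¹ ≈ 7.91 × 10⁻³ rad s⁻¹.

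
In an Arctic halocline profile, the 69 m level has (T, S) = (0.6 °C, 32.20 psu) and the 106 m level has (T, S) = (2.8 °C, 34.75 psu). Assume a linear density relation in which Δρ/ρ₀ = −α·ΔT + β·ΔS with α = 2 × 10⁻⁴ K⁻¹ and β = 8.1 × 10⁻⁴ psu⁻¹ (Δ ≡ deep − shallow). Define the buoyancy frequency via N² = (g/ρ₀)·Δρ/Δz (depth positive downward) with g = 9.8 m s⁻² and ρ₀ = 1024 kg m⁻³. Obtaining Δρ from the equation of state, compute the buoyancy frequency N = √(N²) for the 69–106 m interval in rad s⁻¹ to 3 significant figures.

ΔT = +2.2 K, ΔS = +2.55 psu (deep − shallow).
Δρ/ρ₀ = −αΔT + βΔS = -4.40 × 10⁻⁴ + 2.0655 × 10⁻³ = 1.6255 × 10⁻³, so Δρ ≈ 1.665 kg m⁻³.
N² = (g/ρ₀)·Δρ/Δz = g·(Δρ/ρ₀)/Δz = 9.8 × 1.6255 × 10⁻³ / 37 = 4.3054 × 10⁻⁴ s⁻².
N = √(4.3054 × 10⁻⁴) = 0.020749 rad s⁻¹ ≈ 0.0207 rad s⁻¹.

0.0207 rad s⁻¹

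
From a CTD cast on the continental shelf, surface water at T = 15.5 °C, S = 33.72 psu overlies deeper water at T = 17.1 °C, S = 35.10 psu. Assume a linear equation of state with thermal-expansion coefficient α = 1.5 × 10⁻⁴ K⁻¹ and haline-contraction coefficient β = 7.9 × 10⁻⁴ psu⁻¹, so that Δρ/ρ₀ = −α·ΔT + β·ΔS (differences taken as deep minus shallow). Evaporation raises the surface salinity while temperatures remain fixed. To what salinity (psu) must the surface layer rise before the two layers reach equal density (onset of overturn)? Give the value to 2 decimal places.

Neutral buoyancy requires −α(T_deep − T_surf) + β(S_deep − S_surf′) = 0.
S_surf′ = S_deep − (α/β)·ΔT = 35.10 − (1.5 × 10⁻⁴/7.9 × 10⁻⁴)·(+1.6) = 34.7962 psu.
Increase required: 34.7962 − 33.72 = 1.0762 psu.

34.80 psu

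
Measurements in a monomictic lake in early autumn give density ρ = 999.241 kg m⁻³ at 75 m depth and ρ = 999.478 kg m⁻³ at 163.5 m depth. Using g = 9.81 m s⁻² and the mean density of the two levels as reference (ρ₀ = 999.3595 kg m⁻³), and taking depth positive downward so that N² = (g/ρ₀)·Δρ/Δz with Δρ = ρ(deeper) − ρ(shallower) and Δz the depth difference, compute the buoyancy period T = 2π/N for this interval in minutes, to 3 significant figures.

20.4 min

Δρ = 999.478 − 999.241 = 0.237 kg m⁻³ over Δz = 163.5 − 75 = 88.5 m.
N² = (9.81/999.3595) × (0.237/88.5) = 2.6288 × 10⁻⁵ s⁻².
N = √(2.6288 × 10⁻⁵) = 5.1272 × 10⁻³ rad s⁻¹, so T = 2π/N = 1.2255 × 10³ s = 20.425 min ≈ 20.4 min.
N² > 0, so the interval is statically stable.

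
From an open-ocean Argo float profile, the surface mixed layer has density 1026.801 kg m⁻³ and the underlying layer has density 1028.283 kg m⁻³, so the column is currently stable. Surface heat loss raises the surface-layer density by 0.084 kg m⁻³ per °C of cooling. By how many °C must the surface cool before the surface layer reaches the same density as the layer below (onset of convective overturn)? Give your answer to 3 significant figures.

17.6 °C

Density deficit of the surface layer: 1028.283 − 1026.801 = 1.482 kg m⁻³.
Required change = 1.482 / 0.084 = 17.6 °C.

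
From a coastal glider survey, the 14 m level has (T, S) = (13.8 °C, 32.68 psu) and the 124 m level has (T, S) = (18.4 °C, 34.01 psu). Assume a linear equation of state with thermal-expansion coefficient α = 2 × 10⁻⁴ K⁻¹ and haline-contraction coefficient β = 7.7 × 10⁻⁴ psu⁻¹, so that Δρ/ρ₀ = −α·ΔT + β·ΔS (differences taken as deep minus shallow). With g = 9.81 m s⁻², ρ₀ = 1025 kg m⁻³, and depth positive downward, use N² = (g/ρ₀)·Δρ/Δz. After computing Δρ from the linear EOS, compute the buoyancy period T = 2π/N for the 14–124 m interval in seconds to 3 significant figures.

2.06 × 10³ s

ΔT = +4.6 K, ΔS = +1.33 psu (deep − shallow).
Δρ/ρ₀ = −αΔT + βΔS = -9.20 × 10⁻⁴ + 1.0241 × 10⁻³ = 1.041 × 10⁻⁴, so Δρ ≈ 0.1067 kg m⁻³.
N² = (g/ρ₀)·Δρ/Δz = g·(Δρ/ρ₀)/Δz = 9.81 × 1.041 × 10⁻⁴ / 110 = 9.2838 × 10⁻⁶ s⁻².
N = √(9.2838 × 10⁻⁶) = 3.0469 × 10⁻³ rad s⁻¹ → T = 2π/N = 2.0622 × 10³ s ≈ 2.06 × 10³ s.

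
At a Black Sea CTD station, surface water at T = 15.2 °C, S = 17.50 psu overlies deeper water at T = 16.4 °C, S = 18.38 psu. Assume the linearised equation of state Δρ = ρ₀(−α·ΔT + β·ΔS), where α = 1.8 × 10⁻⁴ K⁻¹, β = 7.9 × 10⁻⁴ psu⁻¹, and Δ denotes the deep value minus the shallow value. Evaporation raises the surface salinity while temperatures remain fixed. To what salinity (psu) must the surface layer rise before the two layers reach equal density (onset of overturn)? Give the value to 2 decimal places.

Neutral buoyancy requires −α(T_deep − T_surf) + β(S_deep − S_surf′) = 0.
S_surf′ = S_deep − (α/β)·ΔT = 18.38 − (1.8 × 10⁻⁴/7.9 × 10⁻⁴)·(+1.2) = 18.1066 psu.
Increase required: 18.1066 − 17.50 = 0.6066 psu.

18.11 psu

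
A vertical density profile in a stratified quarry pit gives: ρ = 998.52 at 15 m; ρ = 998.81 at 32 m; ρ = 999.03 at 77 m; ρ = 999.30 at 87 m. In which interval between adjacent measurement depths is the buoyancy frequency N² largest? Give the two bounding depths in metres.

Compute the density gradient over each adjacent pair:
  15–32 m: Δρ/Δz = 0.29/17 = 0.017 kg m⁻⁴
  32–77 m: Δρ/Δz = 0.22/45 = 4.9 × 10⁻³ kg m⁻⁴
  77–87 m: Δρ/Δz = 0.27/10 = 0.027 kg m⁻⁴
The largest gradient is in the 77–87 m interval — the pycnocline.

77–87 m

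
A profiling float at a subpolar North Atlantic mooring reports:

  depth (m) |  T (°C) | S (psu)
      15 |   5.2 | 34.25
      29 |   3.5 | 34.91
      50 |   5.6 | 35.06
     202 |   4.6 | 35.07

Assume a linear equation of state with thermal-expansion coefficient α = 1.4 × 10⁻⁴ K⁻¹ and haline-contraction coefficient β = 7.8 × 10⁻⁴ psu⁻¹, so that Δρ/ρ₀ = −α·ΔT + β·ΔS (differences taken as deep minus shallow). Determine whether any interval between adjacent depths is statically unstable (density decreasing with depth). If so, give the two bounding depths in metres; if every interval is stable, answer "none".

29–50 m

Evaluate Δρ/ρ₀ = −αΔT + βΔS across each adjacent pair:
  15–29 m: −αΔT+βΔS = −(1.4 × 10⁻⁴)(-1.7)+(7.8 × 10⁻⁴)(+0.66) = 7.5 × 10⁻⁴ → stable
  29–50 m: −αΔT+βΔS = −(1.4 × 10⁻⁴)(+2.1)+(7.8 × 10⁻⁴)(+0.15) = -1.8 × 10⁻⁴ → UNSTABLE
  50–202 m: −αΔT+βΔS = −(1.4 × 10⁻⁴)(-1.0)+(7.8 × 10⁻⁴)(+0.01) = 1.5 × 10⁻⁴ → stable
The 29–50 m interval has Δρ < 0: lighter water underlies denser water.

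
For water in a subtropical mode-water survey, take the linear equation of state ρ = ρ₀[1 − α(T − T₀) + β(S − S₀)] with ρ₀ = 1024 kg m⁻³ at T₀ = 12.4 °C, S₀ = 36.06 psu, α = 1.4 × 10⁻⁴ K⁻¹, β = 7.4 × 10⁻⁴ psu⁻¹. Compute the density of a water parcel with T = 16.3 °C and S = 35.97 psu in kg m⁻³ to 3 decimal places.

T − T₀ = +3.9 K, S − S₀ = -0.09 psu.
Bracket = 1 − α·(+3.9) + β·(-0.09) = 1 + (-6.126 × 10⁻⁴) = 0.9993874.
ρ = 1024 × 0.9993874 = 1023.373 kg m⁻³.

1023.373 kg m⁻³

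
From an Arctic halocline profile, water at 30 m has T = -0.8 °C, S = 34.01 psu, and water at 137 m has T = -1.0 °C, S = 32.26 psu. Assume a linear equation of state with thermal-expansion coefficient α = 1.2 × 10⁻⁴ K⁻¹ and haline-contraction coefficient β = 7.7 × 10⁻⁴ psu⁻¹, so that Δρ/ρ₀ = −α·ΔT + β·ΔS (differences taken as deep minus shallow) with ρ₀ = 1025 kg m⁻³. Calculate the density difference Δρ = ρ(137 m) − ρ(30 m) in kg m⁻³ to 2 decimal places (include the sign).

-1.36 kg m⁻³

ΔT = -0.2 K, ΔS = -1.75 psu (deep − shallow).
Δρ/ρ₀ = −(1.2 × 10⁻⁴)(-0.2) + (7.7 × 10⁻⁴)(-1.75) = -1.3235 × 10⁻³.
Δρ = 1025 × (-1.3235 × 10⁻³) = -1.36 kg m⁻³.
Negative Δρ: lighter below, statically unstable.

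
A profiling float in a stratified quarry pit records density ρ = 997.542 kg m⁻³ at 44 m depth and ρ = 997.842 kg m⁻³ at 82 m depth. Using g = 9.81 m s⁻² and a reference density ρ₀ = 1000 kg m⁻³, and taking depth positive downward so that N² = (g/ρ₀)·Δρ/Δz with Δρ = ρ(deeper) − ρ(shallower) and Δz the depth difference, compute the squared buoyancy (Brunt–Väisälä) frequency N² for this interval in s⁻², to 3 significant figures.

7.74 × 10⁻⁵ s⁻²

Δρ = 997.842 − 997.542 = 0.300 kg m⁻³ over Δz = 82 − 44 = 38 m.
N² = (9.81/1000) × (0.300/38) = 7.7447 × 10⁻⁵ s⁻² ≈ 7.74 × 10⁻⁵ s⁻².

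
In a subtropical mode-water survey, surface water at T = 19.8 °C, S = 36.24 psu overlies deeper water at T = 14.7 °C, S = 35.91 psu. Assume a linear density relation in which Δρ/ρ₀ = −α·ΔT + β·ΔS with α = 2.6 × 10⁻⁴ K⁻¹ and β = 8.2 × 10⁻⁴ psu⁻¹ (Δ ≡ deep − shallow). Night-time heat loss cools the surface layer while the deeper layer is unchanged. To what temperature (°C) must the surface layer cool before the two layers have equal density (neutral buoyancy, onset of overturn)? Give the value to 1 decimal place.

Neutral buoyancy requires Δρ = 0, i.e. −α(T_deep − T_surf′) + β(S_deep − S_surf) = 0.
T_surf′ = T_deep − (β/α)·ΔS = 14.7 − (8.2 × 10⁻⁴/2.6 × 10⁻⁴)·(-0.33) = 15.741 °C.
Cooling required: 19.8 − (15.741) = 4.059 °C.

15.7 °C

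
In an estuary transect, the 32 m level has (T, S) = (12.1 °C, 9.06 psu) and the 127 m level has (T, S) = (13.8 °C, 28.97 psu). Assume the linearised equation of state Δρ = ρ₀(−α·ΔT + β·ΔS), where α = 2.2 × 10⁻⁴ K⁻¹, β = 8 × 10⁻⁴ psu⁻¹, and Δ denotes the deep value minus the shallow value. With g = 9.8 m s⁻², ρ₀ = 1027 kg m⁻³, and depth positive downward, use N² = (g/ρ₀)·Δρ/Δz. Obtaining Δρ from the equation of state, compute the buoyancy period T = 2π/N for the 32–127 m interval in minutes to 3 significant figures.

2.61 min

ΔT = +1.7 K, ΔS = +19.91 psu (deep − shallow).
Δρ/ρ₀ = −αΔT + βΔS = -3.74 × 10⁻⁴ + 0.015928 = 0.015554, so Δρ ≈ 15.97 kg m⁻³.
N² = (g/ρ₀)·Δρ/Δz = g·(Δρ/ρ₀)/Δz = 9.8 × 0.015554 / 95 = 1.6045 × 10⁻³ s⁻².
N = √(1.6045 × 10⁻³) = 0.040056 rad s⁻¹ → T = 2π/N = 156.86 s = 2.6143 min ≈ 2.61 min.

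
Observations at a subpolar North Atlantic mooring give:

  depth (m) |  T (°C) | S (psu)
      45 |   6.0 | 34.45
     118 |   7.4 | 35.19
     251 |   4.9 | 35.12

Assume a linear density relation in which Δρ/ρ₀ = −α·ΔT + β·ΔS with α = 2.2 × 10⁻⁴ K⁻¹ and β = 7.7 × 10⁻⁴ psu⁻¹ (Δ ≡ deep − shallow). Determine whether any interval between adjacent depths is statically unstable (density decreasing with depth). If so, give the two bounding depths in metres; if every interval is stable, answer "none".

none

Evaluate Δρ/ρ₀ = −αΔT + βΔS across each adjacent pair:
  45–118 m: −αΔT+βΔS = −(2.2 × 10⁻⁴)(+1.4)+(7.7 × 10⁻⁴)(+0.74) = 2.6 × 10⁻⁴ → stable
  118–251 m: −αΔT+βΔS = −(2.2 × 10⁻⁴)(-2.5)+(7.7 × 10⁻⁴)(-0.07) = 5.0 × 10⁻⁴ → stable
Every interval has Δρ > 0: the column is stably stratified throughout.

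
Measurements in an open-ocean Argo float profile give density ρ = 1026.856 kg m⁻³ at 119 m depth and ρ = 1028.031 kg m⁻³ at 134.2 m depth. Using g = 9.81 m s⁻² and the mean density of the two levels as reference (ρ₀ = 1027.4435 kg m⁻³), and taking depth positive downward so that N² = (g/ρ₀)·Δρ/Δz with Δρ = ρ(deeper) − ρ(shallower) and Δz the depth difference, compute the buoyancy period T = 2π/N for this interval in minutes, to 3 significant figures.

Δρ = 1028.031 − 1026.856 = 1.175 kg m⁻³ over Δz = 134.2 − 119 = 15.2 m.
N² = (9.81/1027.4435) × (1.175/15.2) = 7.3808 × 10⁻⁴ s⁻².
N = √(7.3808 × 10⁻⁴) = 0.027168 rad s⁻¹, so T = 2π/N = 231.27 s = 3.8545 min ≈ 3.85 min.
A positive N² confirms static stability across the interval.

3.85 min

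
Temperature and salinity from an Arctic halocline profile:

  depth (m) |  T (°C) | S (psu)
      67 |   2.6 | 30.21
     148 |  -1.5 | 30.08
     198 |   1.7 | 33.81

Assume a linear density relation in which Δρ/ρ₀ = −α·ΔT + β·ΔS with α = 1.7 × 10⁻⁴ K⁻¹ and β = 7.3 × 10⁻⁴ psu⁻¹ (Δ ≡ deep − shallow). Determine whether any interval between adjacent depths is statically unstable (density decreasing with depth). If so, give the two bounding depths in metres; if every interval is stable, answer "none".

none

Evaluate Δρ/ρ₀ = −αΔT + βΔS across each adjacent pair:
  67–148 m: −αΔT+βΔS = −(1.7 × 10⁻⁴)(-4.1)+(7.3 × 10⁻⁴)(-0.13) = 6.0 × 10⁻⁴ → stable
  148–198 m: −αΔT+βΔS = −(1.7 × 10⁻⁴)(+3.2)+(7.3 × 10⁻⁴)(+3.73) = 2.2 × 10⁻³ → stable
Every interval has Δρ > 0: the column is stably stratified throughout.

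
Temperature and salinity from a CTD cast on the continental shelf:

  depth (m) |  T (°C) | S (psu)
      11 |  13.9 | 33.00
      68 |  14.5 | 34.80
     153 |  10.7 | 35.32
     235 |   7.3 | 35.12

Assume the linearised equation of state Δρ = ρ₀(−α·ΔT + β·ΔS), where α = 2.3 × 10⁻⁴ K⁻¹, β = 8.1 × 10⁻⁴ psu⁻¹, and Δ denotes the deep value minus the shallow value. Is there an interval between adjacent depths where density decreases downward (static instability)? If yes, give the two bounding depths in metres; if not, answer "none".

none

Evaluate Δρ/ρ₀ = −αΔT + βΔS across each adjacent pair:
  11–68 m: −αΔT+βΔS = −(2.3 × 10⁻⁴)(+0.6)+(8.1 × 10⁻⁴)(+1.80) = 1.3 × 10⁻³ → stable
  68–153 m: −αΔT+βΔS = −(2.3 × 10⁻⁴)(-3.8)+(8.1 × 10⁻⁴)(+0.52) = 1.3 × 10⁻³ → stable
  153–235 m: −αΔT+βΔS = −(2.3 × 10⁻⁴)(-3.4)+(8.1 × 10⁻⁴)(-0.20) = 6.2 × 10⁻⁴ → stable
Every interval has Δρ > 0: the column is stably stratified throughout.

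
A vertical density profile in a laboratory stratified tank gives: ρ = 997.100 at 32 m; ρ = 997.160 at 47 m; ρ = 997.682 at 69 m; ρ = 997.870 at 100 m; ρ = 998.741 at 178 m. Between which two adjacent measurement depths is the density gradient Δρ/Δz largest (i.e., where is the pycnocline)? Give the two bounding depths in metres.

47–69 m

Compute the density gradient over each adjacent pair:
  32–47 m: Δρ/Δz = 0.060/15 = 4.0 × 10⁻³ kg m⁻⁴
  47–69 m: Δρ/Δz = 0.522/22 = 0.024 kg m⁻⁴
  69–100 m: Δρ/Δz = 0.188/31 = 6.1 × 10⁻³ kg m⁻⁴
  100–178 m: Δρ/Δz = 0.871/78 = 0.011 kg m⁻⁴
The largest gradient is in the 47–69 m interval — the pycnocline.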